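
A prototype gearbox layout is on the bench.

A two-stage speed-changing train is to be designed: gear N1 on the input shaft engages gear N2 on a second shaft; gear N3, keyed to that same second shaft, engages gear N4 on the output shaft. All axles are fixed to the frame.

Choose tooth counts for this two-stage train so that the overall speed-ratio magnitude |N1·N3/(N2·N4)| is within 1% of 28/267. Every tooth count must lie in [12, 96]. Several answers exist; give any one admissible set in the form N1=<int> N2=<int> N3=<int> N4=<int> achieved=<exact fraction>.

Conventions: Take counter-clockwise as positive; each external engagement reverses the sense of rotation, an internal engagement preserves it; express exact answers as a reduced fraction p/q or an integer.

design class (target 28/267): fixed-axis compound train
target = 28/267 in lowest terms: an exact hit needs N1·N3 = k·28 and N2·N4 = k·267 for one integer k, every count in [12, 96]; additionally prefer no 1:1 stage (N1 ≠ N2, N3 ≠ N4)
k = 1…5: no 1:1-free in-range split of k·28 and k·267 into factor pairs; take k = 6
k = 6: N1·N3 = 168 = 12·14, N2·N4 = 1602 = 18·89
achieved = 12·14/(18·89) = 28/267; |achieved − target| = 0 ≤ 7/6675 ✓

N1=12 N2=18 N3=14 N4=89 achieved=28/267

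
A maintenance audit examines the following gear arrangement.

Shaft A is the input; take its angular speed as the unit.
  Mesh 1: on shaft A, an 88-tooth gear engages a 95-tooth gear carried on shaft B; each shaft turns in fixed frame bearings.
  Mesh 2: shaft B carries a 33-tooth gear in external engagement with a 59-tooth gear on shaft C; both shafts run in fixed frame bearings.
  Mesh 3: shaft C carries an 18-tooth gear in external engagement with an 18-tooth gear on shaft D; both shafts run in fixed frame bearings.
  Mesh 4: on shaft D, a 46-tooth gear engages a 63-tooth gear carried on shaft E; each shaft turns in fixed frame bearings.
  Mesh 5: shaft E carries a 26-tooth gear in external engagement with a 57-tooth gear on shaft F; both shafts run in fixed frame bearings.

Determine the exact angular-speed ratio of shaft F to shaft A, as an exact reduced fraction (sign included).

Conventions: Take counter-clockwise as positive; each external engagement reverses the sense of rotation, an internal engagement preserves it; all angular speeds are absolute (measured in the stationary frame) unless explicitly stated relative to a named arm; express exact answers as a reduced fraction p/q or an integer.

class = fixed-axis compound train [5 meshes; 5 ratios multiply, 5 sense flips]
mesh 1 [88T→95T]: running ratio 88/95, sense −
mesh 2 [33T→59T]: running ratio 2904/5605, sense +
mesh 3 [18T→18T]: running ratio 2904/5605, sense −
mesh 4 [46T→63T]: running ratio 44528/117705, sense +
mesh 5 [26T→57T]: running ratio 1157728/6709185, sense −
ω_out/ω_in = -1157728/6709185

-1157728/6709185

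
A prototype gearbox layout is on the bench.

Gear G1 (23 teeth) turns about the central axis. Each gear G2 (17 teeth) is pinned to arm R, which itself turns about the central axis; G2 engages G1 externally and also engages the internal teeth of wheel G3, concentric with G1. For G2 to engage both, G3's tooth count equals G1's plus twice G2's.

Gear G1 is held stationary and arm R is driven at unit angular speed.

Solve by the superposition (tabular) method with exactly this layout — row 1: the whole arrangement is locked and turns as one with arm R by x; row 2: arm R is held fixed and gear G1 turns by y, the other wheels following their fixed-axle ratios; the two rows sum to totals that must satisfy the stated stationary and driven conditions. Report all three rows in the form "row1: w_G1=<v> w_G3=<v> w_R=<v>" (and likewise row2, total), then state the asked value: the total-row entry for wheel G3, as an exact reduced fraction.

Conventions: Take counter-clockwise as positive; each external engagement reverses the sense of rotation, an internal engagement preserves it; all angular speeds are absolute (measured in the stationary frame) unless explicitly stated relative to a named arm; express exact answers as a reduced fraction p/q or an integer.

row1: w_G1=1 w_G3=1 w_R=1
row2: w_G1=-1 w_G3=23/57 w_R=0
total: w_G1=0 w_G3=80/57 w_R=1
asked value: 80/57

planetary set (23T centre, 17T on arm, 57T internal) — Willis relation
row 1 (train locked, turned with arm): all members turn x
row 2 — arm fixed, fixed-axis ratios: sun y, ring −(23/57)·y, arm 0
boundary: total ω_sun = x + y = 0 and total ω_arm = x = 1  ⇒  y = -1, x = 1
row 2 ring = −(23/57)·(-1) = 23/57
totals (row 1 + row 2): sun 1 + (-1) = 0, ring 1 + 23/57 = 80/57, arm 1 + 0 = 1
asked cell (total, ring) = 80/57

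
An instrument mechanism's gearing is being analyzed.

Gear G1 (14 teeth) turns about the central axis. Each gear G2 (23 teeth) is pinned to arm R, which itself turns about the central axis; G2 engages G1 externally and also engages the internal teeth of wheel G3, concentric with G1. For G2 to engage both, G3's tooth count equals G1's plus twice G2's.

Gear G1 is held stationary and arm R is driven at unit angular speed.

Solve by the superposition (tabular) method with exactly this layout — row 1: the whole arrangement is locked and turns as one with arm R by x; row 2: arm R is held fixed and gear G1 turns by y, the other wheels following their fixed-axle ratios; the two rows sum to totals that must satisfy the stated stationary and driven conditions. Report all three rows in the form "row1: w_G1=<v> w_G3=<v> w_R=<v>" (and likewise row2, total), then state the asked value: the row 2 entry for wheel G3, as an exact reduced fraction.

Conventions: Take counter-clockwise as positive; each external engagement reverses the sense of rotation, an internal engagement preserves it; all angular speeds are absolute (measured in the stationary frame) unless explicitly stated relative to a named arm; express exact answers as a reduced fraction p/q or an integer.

row1: w_G1=1 w_G3=1 w_R=1
row2: w_G1=-1 w_G3=7/30 w_R=0
total: w_G1=0 w_G3=37/30 w_R=1
asked value: 7/30

recognized (axles ride arm R): planetary set, 14/23/60 teeth
superposition row 1 [locked train]: every member turns x
row 2 — arm fixed, fixed-axis ratios: sun y, ring −(14/60)·y, arm 0
boundary: total ω_sun = x + y = 0 and total ω_arm = x = 1  ⇒  y = -1, x = 1
row 2 ring = −(14/60)·(-1) = 7/30
totals (row 1 + row 2): sun 1 + (-1) = 0, ring 1 + 7/30 = 37/30, arm 1 + 0 = 1
asked cell (row2, ring) = 7/30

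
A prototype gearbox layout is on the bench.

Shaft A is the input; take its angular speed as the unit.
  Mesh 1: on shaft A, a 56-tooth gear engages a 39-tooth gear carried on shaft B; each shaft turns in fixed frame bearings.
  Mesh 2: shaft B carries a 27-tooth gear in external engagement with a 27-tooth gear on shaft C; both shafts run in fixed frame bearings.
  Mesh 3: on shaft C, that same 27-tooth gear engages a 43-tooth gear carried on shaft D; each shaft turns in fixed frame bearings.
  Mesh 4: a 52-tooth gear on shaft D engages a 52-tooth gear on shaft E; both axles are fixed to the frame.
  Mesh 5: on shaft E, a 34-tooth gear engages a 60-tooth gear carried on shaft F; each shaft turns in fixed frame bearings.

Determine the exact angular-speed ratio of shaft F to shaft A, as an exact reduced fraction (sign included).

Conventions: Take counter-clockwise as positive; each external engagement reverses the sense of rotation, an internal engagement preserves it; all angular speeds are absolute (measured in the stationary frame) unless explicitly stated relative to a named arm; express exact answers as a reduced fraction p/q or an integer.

-1428/2795

class = fixed-axis compound train [5 meshes; 5 ratios multiply, 5 sense flips]
mesh 1 [56T→39T]: running ratio 56/39, sense −
mesh 2 [27T→27T]: running ratio 56/39, sense +
mesh 3 [27T→43T]: running ratio 504/559, sense −
mesh 4 [52T→52T]: running ratio 504/559, sense +
mesh 5 [34T→60T]: running ratio 1428/2795, sense −
ω_out/ω_in = -1428/2795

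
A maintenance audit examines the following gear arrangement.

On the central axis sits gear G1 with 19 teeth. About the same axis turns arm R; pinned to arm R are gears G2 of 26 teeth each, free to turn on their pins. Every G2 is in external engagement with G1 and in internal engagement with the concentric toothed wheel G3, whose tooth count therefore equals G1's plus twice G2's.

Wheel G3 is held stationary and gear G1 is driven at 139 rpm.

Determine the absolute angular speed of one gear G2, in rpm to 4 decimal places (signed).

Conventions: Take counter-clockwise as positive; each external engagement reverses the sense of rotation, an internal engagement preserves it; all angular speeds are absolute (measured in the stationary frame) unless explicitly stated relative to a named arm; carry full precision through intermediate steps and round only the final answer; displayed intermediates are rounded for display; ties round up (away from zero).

recognized (axles ride arm R): planetary set, 19/26/71 teeth
normalise by the input: solve with ω_sun = 1, then scale by 139 rpm
ring teeth: 19 + 2·26 = 71
19(ω_sun−ω_arm) = −71(ω_ring−ω_arm),  ω_ring = 0, ω_sun = 1
19(1−ω_arm) = −71(0−ω_arm)  ⇒  90·ω_arm = 19  ⇒  ω_arm = 19/90
sun–planet mesh: 19·(1−19/90) = −26·(ω_p−ω_arm)  ⇒  ω_p−ω_arm = -1349/2340
ω_p = 19/90 − 1349/2340 = -19/52
scale: ω_p = -19/52 × 139 rpm = -50.7885 rpm

-50.7885 rpm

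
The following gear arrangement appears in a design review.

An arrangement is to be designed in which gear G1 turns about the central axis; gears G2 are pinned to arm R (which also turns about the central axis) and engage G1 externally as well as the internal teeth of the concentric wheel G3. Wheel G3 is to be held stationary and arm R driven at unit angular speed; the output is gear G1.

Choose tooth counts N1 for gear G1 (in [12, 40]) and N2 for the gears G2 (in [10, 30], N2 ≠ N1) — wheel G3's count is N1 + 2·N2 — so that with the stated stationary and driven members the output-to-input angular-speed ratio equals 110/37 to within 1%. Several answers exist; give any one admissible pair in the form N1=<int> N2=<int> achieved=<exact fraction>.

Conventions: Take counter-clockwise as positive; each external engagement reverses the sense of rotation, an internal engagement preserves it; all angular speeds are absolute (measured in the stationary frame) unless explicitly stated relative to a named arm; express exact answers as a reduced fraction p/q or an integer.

N1=37 N2=18 achieved=110/37

class = planetary set [ratio 110/37 wanted; Willis about the carrier]
Willis with ω_ring = 0: ω_sun/ω_arm = (N1+N3)/N1; set equal to 110/37  ⇒  N3/N1 = 110/37 − 1 = 73/37
N3 = N1 + 2·N2  ⇒  N2/N1 = (N3/N1 − 1)/2 = (73/37 − 1)/2 = 18/37
smallest multiple with N1 ≥ 12 and N2 ≥ 10: k = 1  ⇒  N1 = 1·37 = 37, N2 = 1·18 = 18 (N1 ≤ 40, N2 ≤ 30, N2 ≠ N1 ✓), N3 = 37 + 2·18 = 73
check: (N1+N3)/N1 with N1 = 37, N3 = 73 gives 110/37; |achieved − target| = 0 ≤ 11/370 ✓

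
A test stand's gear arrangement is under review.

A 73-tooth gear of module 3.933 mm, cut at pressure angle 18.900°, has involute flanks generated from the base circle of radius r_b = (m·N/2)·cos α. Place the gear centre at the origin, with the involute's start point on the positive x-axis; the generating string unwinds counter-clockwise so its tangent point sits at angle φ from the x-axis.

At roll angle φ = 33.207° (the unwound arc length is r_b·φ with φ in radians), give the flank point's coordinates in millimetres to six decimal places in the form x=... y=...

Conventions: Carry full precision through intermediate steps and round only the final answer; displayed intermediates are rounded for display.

class = single-mesh tooth geometry [base-circle involute, m = 3.933, 73T]
pitch radius r_p = m·N/2 = 3.933·73/2 = 143.554500
base radius r_b = r_p·cos α = 143.554500·cos 18.900° = 135.814811
roll angle φ = 33.207° = 0.57957148 rad
x = r_b·(cos φ + φ·sin φ) = 156.745053
y = r_b·(sin φ − φ·cos φ) = 8.520952

x=156.745053 y=8.520952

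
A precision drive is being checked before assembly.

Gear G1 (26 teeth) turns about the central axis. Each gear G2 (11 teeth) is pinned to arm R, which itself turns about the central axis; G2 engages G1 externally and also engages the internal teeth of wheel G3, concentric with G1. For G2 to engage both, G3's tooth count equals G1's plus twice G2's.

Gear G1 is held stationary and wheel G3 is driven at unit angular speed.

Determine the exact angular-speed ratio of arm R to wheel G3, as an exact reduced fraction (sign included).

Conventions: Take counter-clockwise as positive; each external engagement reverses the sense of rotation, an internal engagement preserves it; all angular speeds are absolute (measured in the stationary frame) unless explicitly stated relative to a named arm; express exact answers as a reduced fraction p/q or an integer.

24/37

planetary set (26T centre, 11T on arm, 48T internal) — Willis relation
ring teeth: 26 + 2·11 = 48
26(ω_sun−ω_arm) = −48(ω_ring−ω_arm),  ω_sun = 0, ω_ring = 1
26(0−ω_arm) = −48(1−ω_arm)  ⇒  74·ω_arm = 48  ⇒  ω_arm = 24/37
ω_out/ω_in = 24/37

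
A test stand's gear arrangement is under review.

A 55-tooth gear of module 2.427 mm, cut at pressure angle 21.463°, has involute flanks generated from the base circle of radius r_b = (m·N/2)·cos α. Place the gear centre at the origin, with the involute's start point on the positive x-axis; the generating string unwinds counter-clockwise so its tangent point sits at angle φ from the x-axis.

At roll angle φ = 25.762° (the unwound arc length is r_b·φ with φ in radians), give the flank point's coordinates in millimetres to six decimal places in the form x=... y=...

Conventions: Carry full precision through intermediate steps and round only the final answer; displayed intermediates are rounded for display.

x=68.079152 y=1.844313

single-mesh involute tooth geometry (55T wheel at module 2.427)
pitch radius r_p = m·N/2 = 2.427·55/2 = 66.742500
base radius r_b = r_p·cos α = 66.742500·cos 21.463° = 62.114178
roll angle φ = 25.762° = 0.44963172 rad
x = r_b·(cos φ + φ·sin φ) = 68.079152
y = r_b·(sin φ − φ·cos φ) = 1.844313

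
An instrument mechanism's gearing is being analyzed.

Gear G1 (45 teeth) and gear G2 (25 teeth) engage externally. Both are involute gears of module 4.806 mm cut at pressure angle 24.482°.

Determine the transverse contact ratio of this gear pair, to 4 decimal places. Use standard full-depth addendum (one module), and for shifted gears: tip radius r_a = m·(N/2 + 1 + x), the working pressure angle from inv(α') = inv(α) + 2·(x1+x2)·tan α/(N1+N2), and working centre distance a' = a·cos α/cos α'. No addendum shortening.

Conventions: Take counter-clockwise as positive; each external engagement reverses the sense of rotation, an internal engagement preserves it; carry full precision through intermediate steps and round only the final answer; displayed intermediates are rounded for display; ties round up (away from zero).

topology: single-mesh involute geometry — m = 4.806, 45T/25T pair
base radii: r_b1 = 98.412745, r_b2 = 54.673747
tip radii: r_a1 = 112.941000, r_a2 = 64.881000
no profile shift: α' = α, a' = a
action lengths: √(r_a1²−r_b1²) = 55.413005, √(r_a2²−r_b2²) = 34.933158
base pitch p_b = π·m·cos α = 13.741011
CR = (55.413005 + 34.933158 − 168.210000·sin 24.48200°)/13.741011 = 1.501978
contact ratio ≈ 1.5020

1.5020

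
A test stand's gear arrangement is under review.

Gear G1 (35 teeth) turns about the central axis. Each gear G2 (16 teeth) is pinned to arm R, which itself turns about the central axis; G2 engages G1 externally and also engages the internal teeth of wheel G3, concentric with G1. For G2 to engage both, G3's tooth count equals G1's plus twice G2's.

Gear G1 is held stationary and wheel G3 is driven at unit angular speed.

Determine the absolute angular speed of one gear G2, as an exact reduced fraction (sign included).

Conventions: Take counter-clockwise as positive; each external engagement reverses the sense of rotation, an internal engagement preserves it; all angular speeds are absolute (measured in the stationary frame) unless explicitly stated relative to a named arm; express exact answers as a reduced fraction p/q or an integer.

recognized (axles ride arm R): planetary set, 35/16/67 teeth
ring teeth: 35 + 2·16 = 67
35(ω_sun−ω_arm) = −67(ω_ring−ω_arm),  ω_sun = 0, ω_ring = 1
35(0−ω_arm) = −67(1−ω_arm)  ⇒  102·ω_arm = 67  ⇒  ω_arm = 67/102
sun–planet mesh: 35·(0−67/102) = −16·(ω_p−ω_arm)  ⇒  ω_p−ω_arm = 2345/1632
ω_p = 67/102 + 2345/1632 = 67/32
exact speed ratio = 67/32

67/32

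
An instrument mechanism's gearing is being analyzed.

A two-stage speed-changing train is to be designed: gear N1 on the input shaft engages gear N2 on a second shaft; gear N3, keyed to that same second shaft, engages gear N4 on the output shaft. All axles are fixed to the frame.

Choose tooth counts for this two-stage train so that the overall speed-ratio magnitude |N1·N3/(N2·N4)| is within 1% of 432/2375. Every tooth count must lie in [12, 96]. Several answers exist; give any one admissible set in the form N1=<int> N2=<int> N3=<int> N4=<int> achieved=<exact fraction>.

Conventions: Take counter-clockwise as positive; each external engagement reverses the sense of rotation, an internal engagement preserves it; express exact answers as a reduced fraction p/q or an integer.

N1=12 N2=25 N3=36 N4=95 achieved=432/2375

topology: fixed-axis compound train — 2 stages, target 432/2375
target = 432/2375 in lowest terms: an exact hit needs N1·N3 = k·432 and N2·N4 = k·2375 for one integer k, every count in [12, 96]; additionally prefer no 1:1 stage (N1 ≠ N2, N3 ≠ N4)
k = 1: N1·N3 = 432 = 12·36, N2·N4 = 2375 = 25·95
achieved = 12·36/(25·95) = 432/2375; |achieved − target| = 0 ≤ 108/59375 ✓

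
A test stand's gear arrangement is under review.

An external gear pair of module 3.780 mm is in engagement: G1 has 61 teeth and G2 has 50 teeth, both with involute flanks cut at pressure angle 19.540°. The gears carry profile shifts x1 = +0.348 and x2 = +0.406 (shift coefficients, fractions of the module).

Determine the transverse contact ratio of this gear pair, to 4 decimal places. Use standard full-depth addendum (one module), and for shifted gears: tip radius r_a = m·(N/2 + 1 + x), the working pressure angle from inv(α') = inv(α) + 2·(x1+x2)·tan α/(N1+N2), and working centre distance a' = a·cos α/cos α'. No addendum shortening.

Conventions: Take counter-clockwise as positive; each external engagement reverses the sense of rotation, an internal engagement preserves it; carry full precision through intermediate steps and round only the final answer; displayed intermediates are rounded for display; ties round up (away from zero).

topology: single-mesh involute geometry — m = 3.780, 61T/50T pair
base radii: r_b1 = 108.650244, r_b2 = 89.057577
tip radii: r_a1 = 120.385440, r_a2 = 99.814680
inv(α') = inv(19.540°) + 2·(+0.348+0.406)·tan α/(61+50) = 0.01868869  ⇒  α' = 21.50886°
a' = a·cos α / cos α' = 209.7900·cos 19.540°/cos 21.50886° = 212.506593
action lengths: √(r_a1²−r_b1²) = 51.843791, √(r_a2²−r_b2²) = 45.074587
base pitch p_b = π·m·cos α = 11.191305
CR = (51.843791 + 45.074587 − 212.506593·sin 21.50886°)/11.191305 = 1.698093
contact ratio ≈ 1.6981

1.6981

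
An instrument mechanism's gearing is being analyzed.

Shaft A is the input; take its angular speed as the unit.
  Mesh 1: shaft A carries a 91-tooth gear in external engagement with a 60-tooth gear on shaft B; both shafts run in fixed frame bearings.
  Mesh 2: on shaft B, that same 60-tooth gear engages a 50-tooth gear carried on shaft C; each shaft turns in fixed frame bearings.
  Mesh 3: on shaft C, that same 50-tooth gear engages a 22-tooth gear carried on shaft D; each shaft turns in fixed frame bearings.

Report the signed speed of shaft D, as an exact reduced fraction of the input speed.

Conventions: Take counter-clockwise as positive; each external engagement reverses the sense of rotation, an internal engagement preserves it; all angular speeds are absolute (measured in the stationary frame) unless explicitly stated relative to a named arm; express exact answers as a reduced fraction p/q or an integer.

-91/22

3-mesh fixed-axis compound train (all bearings frame-fixed)
mesh 1 [91T→60T]: |ω|/ω_in = 1×91/60 = 91/60, sense flips to −
mesh 2 [60T→50T]: |ω|/ω_in = (91/60)×60/50 = 91/50, sense flips to +
mesh 3 [50T→22T]: |ω|/ω_in = (91/50)×50/22 = 91/22, sense flips to −
signed output speed (× input speed) = -91/22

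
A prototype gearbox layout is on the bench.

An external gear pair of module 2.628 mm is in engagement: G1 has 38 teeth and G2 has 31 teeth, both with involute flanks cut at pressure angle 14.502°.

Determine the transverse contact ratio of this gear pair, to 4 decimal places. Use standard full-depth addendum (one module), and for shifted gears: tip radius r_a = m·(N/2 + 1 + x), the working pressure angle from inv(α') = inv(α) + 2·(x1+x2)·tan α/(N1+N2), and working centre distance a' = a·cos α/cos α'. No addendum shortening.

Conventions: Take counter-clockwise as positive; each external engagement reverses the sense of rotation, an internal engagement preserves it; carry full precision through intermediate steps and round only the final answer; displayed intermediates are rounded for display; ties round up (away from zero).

single-mesh involute tooth geometry (38T engaging 31T at module 2.628)
base radii: r_b1 = 48.341112, r_b2 = 39.436170
tip radii: r_a1 = 52.560000, r_a2 = 43.362000
no profile shift: α' = α, a' = a
action lengths: √(r_a1²−r_b1²) = 20.632269, √(r_a2²−r_b2²) = 18.029186
base pitch p_b = π·m·cos α = 7.993057
CR = (20.632269 + 18.029186 − 90.666000·sin 14.50200°)/7.993057 = 1.996412
contact ratio ≈ 1.9964

1.9964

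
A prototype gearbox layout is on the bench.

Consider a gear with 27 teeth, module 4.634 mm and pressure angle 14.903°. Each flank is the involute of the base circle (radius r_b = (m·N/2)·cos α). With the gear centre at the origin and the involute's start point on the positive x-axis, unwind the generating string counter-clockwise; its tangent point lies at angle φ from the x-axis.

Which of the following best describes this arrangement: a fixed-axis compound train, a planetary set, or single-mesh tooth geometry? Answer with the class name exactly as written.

single-mesh tooth geometry

class = single-mesh tooth geometry [base-circle involute, m = 4.634, 27T]
classification: single-mesh tooth geometry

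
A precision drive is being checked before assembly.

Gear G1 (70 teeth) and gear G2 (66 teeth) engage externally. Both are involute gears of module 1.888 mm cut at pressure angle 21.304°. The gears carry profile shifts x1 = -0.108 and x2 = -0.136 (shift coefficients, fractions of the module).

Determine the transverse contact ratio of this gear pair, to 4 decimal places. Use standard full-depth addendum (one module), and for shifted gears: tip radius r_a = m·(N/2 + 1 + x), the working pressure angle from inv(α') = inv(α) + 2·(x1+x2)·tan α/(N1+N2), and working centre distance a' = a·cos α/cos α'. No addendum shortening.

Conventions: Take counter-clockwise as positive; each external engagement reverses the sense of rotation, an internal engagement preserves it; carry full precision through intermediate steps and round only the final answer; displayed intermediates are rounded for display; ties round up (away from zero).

class = single-mesh tooth geometry [involute pair 70T × 66T, m = 1.888]
base radii: r_b1 = 61.564480, r_b2 = 58.046510
tip radii: r_a1 = 67.764096, r_a2 = 63.935232
inv(α') = inv(21.304°) + 2·(-0.108-0.136)·tan α/(70+66) = 0.01673991  ⇒  α' = 20.76182°
a' = a·cos α / cos α' = 128.3840·cos 21.304°/cos 20.76182° = 127.917693
action lengths: √(r_a1²−r_b1²) = 28.315852, √(r_a2²−r_b2²) = 26.801428
base pitch p_b = π·m·cos α = 5.526015
CR = (28.315852 + 26.801428 − 127.917693·sin 20.76182°)/5.526015 = 1.768457
contact ratio ≈ 1.7685

1.7685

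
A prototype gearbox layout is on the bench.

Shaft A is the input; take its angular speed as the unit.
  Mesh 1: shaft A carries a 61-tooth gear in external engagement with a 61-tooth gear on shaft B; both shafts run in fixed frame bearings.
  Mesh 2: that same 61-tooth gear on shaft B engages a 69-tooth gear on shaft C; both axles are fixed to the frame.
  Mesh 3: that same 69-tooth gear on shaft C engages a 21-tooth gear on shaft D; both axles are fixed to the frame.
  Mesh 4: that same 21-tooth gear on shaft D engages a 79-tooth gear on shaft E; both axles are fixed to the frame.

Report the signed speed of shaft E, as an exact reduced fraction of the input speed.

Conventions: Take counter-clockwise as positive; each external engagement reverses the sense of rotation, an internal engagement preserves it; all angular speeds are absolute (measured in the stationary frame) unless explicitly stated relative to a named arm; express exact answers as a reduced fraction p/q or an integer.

61/79

4-mesh fixed-axis compound train (all bearings frame-fixed)
mesh 1 [61T→61T]: |ω|/ω_in = 1×61/61 = 1, sense flips to −
mesh 2 [61T→69T]: |ω|/ω_in = 1×61/69 = 61/69, sense flips to +
mesh 3 [69T→21T]: |ω|/ω_in = (61/69)×69/21 = 61/21, sense flips to −
mesh 4 [21T→79T]: |ω|/ω_in = (61/21)×21/79 = 61/79, sense flips to +
signed output speed (× input speed) = 61/79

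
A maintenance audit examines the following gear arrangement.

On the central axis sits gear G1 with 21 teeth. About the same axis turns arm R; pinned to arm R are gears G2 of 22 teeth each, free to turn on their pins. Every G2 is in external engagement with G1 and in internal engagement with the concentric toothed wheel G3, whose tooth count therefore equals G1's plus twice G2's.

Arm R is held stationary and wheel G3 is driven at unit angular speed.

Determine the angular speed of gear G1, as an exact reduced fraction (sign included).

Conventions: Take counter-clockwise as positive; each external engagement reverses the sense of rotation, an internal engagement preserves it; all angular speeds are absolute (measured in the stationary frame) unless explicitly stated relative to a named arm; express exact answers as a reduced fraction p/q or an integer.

-65/21

topology: planetary set — G1 21T / G2 22T / G3 65T, arm = carrier (Willis)
ring teeth: 21 + 2·22 = 65
21(ω_sun−ω_arm) = −65(ω_ring−ω_arm),  ω_arm = 0, ω_ring = 1
ω_sun = 0 − (65/21)(1−0) = -65/21
exact speed ratio = -65/21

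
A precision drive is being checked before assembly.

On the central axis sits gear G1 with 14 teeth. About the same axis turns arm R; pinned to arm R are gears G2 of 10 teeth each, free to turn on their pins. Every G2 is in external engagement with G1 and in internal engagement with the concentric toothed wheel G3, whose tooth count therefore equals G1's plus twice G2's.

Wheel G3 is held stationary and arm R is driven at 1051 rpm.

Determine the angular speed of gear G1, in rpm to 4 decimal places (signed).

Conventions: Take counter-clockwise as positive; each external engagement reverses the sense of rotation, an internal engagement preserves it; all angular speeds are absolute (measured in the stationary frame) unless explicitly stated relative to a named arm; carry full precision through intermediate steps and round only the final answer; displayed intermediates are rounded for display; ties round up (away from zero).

+3603.4286 rpm

class = planetary set [G3 = 14+2·10 = 34; Willis about the carrier]
normalise by the input: solve with ω_arm = 1, then scale by 1051 rpm
ring teeth: 14 + 2·10 = 34
14(ω_sun−ω_arm) = −34(ω_ring−ω_arm),  ω_ring = 0, ω_arm = 1
ω_sun = 1 − (34/14)(0−1) = 24/7
scale: ω_sun = 24/7 × 1051 rpm = +3603.4286 rpm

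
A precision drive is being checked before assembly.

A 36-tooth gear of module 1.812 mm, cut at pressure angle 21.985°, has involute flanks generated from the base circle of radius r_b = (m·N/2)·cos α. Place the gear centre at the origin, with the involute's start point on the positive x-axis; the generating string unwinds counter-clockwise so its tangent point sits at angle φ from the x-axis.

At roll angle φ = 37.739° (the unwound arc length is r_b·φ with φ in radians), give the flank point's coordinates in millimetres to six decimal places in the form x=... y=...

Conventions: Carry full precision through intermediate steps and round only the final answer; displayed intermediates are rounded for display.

topology: single-mesh involute geometry — m = 1.812, N = 36
pitch radius r_p = m·N/2 = 1.812·36/2 = 32.616000
base radius r_b = r_p·cos α = 32.616000·cos 21.985° = 30.244226
roll angle φ = 37.739° = 0.65866981 rad
x = r_b·(cos φ + φ·sin φ) = 36.110280
y = r_b·(sin φ − φ·cos φ) = 2.757811

x=36.110280 y=2.757811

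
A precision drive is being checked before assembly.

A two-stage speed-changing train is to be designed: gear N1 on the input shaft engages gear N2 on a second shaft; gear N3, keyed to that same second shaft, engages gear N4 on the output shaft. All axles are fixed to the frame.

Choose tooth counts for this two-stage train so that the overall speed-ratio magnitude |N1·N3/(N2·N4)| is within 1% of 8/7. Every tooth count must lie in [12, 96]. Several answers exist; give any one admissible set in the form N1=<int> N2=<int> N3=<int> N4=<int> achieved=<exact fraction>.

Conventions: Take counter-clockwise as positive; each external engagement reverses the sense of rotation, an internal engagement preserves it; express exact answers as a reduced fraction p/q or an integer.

topology: fixed-axis compound train — 2 stages, target 8/7
target = 8/7 in lowest terms: an exact hit needs N1·N3 = k·8 and N2·N4 = k·7 for one integer k, every count in [12, 96]; additionally prefer no 1:1 stage (N1 ≠ N2, N3 ≠ N4)
k = 1…23: no 1:1-free in-range split of k·8 and k·7 into factor pairs; take k = 24
k = 24: N1·N3 = 192 = 12·16, N2·N4 = 168 = 14·12
achieved = 12·16/(14·12) = 8/7; |achieved − target| = 0 ≤ 2/175 ✓

N1=12 N2=14 N3=16 N4=12 achieved=8/7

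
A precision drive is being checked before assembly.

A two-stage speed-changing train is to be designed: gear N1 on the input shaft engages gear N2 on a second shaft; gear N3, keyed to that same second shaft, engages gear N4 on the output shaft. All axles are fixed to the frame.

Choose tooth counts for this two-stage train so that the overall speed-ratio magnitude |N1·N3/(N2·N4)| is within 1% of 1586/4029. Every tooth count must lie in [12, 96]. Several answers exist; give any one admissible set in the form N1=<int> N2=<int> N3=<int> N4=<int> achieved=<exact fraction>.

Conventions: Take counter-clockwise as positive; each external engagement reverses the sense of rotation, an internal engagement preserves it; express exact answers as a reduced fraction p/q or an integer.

N1=26 N2=51 N3=61 N4=79 achieved=1586/4029

2-stage fixed-axis compound train for ratio 1586/4029
target = 1586/4029 in lowest terms: an exact hit needs N1·N3 = k·1586 and N2·N4 = k·4029 for one integer k, every count in [12, 96]; additionally prefer no 1:1 stage (N1 ≠ N2, N3 ≠ N4)
k = 1: N1·N3 = 1586 = 26·61, N2·N4 = 4029 = 51·79
achieved = 26·61/(51·79) = 1586/4029; |achieved − target| = 0 ≤ 793/201450 ✓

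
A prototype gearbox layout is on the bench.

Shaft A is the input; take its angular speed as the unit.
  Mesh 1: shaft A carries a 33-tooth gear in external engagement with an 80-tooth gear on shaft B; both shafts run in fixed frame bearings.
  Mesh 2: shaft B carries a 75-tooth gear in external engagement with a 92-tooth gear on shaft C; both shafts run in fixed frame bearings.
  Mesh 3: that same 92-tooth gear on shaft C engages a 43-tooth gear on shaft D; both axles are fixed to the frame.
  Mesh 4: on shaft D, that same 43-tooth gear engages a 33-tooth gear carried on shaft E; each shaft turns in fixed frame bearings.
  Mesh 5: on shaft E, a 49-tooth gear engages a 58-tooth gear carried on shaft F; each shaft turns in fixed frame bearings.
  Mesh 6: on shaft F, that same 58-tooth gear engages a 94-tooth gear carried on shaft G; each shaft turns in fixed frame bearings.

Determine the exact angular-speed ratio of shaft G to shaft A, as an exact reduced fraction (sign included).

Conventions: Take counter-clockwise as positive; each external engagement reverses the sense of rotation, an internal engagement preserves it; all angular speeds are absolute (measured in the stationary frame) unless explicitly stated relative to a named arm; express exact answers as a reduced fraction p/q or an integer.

735/1504

class = fixed-axis compound train [6 meshes; 6 ratios multiply, 6 sense flips]
mesh 1 [33T→80T]: running ratio 33/80, sense −
mesh 2 [75T→92T]: running ratio 495/1472, sense +
mesh 3 [92T→43T]: running ratio 495/688, sense −
mesh 4 [43T→33T]: running ratio 15/16, sense +
mesh 5 [49T→58T]: running ratio 735/928, sense −
mesh 6 [58T→94T]: running ratio 735/1504, sense +
ω_out/ω_in = 735/1504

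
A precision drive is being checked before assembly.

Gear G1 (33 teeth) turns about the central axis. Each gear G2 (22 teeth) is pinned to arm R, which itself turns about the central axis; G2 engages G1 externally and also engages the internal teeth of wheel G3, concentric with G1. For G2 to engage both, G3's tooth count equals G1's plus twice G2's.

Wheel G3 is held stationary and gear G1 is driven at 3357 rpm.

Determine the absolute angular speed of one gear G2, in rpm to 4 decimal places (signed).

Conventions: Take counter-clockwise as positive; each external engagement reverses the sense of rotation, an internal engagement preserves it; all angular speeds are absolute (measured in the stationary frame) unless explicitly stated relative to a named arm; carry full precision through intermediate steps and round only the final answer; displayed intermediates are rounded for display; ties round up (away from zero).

recognized (axles ride arm R): planetary set, 33/22/77 teeth
normalise by the input: solve with ω_sun = 1, then scale by 3357 rpm
ring teeth: 33 + 2·22 = 77
33(ω_sun−ω_arm) = −77(ω_ring−ω_arm),  ω_ring = 0, ω_sun = 1
33(1−ω_arm) = −77(0−ω_arm)  ⇒  110·ω_arm = 33  ⇒  ω_arm = 3/10
sun–planet mesh: 33·(1−3/10) = −22·(ω_p−ω_arm)  ⇒  ω_p−ω_arm = -21/20
ω_p = 3/10 − 21/20 = -3/4
scale: ω_p = -3/4 × 3357 rpm = -2517.7500 rpm

-2517.7500 rpm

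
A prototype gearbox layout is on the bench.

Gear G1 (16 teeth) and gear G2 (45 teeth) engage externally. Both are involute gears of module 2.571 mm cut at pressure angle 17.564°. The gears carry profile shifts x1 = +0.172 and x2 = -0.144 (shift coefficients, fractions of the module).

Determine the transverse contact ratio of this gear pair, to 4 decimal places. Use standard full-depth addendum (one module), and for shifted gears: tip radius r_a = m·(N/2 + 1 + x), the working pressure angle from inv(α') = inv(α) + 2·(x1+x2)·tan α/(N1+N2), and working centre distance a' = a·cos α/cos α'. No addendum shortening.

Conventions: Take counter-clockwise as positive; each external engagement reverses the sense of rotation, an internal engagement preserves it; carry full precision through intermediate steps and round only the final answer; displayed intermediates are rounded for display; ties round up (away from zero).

single-mesh involute tooth geometry (16T engaging 45T at module 2.571)
base radii: r_b1 = 19.609129, r_b2 = 55.150676
tip radii: r_a1 = 23.581212, r_a2 = 60.048276
inv(α') = inv(17.564°) + 2·(+0.172-0.144)·tan α/(16+45) = 0.01026823  ⇒  α' = 17.72853°
a' = a·cos α / cos α' = 78.4155·cos 17.564°/cos 17.72853° = 78.487162
action lengths: √(r_a1²−r_b1²) = 13.097924, √(r_a2²−r_b2²) = 23.752860
base pitch p_b = π·m·cos α = 7.700487
CR = (13.097924 + 23.752860 − 78.487162·sin 17.72853°)/7.700487 = 1.681824
contact ratio ≈ 1.6818

1.6818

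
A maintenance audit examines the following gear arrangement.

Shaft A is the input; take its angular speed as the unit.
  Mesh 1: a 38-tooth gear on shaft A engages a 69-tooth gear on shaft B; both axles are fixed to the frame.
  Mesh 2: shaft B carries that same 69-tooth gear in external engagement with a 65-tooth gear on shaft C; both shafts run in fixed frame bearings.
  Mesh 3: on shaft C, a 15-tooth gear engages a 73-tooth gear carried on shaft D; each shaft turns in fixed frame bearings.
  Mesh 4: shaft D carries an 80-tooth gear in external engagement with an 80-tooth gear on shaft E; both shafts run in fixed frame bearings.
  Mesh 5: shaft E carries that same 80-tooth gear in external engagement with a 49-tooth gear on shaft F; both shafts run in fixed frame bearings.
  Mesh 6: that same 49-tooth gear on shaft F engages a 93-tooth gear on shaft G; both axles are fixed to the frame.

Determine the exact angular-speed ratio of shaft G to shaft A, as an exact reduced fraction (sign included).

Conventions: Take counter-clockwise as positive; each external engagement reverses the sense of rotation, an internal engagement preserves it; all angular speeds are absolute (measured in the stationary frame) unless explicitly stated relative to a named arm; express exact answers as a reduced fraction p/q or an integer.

3040/29419

class = fixed-axis compound train [6 meshes; 6 ratios multiply, 6 sense flips]
mesh 1 [38T→69T]: running ratio 38/69, sense −
mesh 2 [69T→65T]: running ratio 38/65, sense +
mesh 3 [15T→73T]: running ratio 114/949, sense −
mesh 4 [80T→80T]: running ratio 114/949, sense +
mesh 5 [80T→49T]: running ratio 9120/46501, sense −
mesh 6 [49T→93T]: running ratio 3040/29419, sense +
ω_out/ω_in = 3040/29419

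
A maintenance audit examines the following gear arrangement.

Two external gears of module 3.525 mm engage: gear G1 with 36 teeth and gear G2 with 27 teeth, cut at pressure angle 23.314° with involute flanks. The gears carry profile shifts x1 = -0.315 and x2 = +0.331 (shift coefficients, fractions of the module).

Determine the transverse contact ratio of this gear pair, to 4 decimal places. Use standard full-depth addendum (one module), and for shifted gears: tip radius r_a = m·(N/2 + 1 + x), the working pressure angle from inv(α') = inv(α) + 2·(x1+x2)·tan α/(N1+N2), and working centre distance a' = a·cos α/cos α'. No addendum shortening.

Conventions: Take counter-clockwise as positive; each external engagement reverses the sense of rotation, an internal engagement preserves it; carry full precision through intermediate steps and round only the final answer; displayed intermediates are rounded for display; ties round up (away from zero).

1.5055

recognized (one external pair, fixed centres): single-mesh tooth geometry, m = 3.525, N1 = 36, N2 = 27
base radii: r_b1 = 58.269289, r_b2 = 43.701967
tip radii: r_a1 = 65.864625, r_a2 = 52.279275
inv(α') = inv(23.314°) + 2·(-0.315+0.331)·tan α/(36+27) = 0.02427057  ⇒  α' = 23.38131°
a' = a·cos α / cos α' = 111.0375·cos 23.314°/cos 23.38131° = 111.093823
action lengths: √(r_a1²−r_b1²) = 30.705681, √(r_a2²−r_b2²) = 28.692520
base pitch p_b = π·m·cos α = 10.169909
CR = (30.705681 + 28.692520 − 111.093823·sin 23.38131°)/10.169909 = 1.505498
contact ratio ≈ 1.5055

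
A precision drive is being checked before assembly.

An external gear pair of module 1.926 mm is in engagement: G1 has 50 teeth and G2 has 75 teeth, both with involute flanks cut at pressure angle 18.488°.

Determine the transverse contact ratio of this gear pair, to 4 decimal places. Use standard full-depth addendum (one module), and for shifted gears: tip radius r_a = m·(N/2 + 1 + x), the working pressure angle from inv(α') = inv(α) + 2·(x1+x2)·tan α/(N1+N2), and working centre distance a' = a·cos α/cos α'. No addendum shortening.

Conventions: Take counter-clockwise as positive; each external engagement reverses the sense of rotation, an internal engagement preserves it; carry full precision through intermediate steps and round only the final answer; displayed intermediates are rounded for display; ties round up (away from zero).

single-mesh involute tooth geometry (50T engaging 75T at module 1.926)
base radii: r_b1 = 45.664983, r_b2 = 68.497474
tip radii: r_a1 = 50.076000, r_a2 = 74.151000
no profile shift: α' = α, a' = a
action lengths: √(r_a1²−r_b1²) = 20.550307, √(r_a2²−r_b2²) = 28.398359
base pitch p_b = π·m·cos α = 5.738431
CR = (20.550307 + 28.398359 − 120.375000·sin 18.48800°)/5.738431 = 1.878044
contact ratio ≈ 1.8780

1.8780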